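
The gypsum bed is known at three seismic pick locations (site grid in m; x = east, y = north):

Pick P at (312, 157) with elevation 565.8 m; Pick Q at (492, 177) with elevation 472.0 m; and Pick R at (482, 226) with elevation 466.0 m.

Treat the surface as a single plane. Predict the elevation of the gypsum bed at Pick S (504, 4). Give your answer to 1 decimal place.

Two edge vectors: Pick P→Pick Q = (180, 20, -93.8), Pick P→Pick R = (170, 69, -99.8).
Normal n = (Pick P→Pick Q) × (Pick P→Pick R) = (4476.2, 2018, 9020).
So ∂z/∂x = −n_x/n_z = −0.49625 and ∂z/∂y = −n_y/n_z = −0.22373.
Intercept c from Pick P: 565.8 + 154.83 + 35.12 = 755.76.
At (504, 4): z = −250.1 − 0.9 + 755.76 = 504.7 m.

504.7 m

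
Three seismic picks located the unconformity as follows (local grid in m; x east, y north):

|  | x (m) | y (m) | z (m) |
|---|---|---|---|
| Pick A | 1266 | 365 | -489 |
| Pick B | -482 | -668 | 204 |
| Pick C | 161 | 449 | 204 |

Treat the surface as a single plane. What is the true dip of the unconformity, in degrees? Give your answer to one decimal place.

34.7°

Let the plane be z = a·x + b·y + c.
Pick B−Pick A: −1748a − 1033b = 693;  Pick C−Pick A: −1105a + 84b = 693.
Solving gives a = −0.60086, b = 0.34588.
Gradient magnitude |∇z| = √(a² + b²) = √(0.36103 + 0.11963) = 0.69330.
True dip = arctan(0.69330) = 34.7°, dipping toward ESE (azimuth ≈ 120°).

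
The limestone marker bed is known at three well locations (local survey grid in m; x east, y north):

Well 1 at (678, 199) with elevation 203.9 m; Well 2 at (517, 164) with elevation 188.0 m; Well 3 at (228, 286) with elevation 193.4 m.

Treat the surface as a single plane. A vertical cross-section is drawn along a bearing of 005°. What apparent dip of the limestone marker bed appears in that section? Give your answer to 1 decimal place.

10.7°

Let the plane be z = a·x + b·y + c.
Well 2−Well 1: −161a − 35b = −15.9;  Well 3−Well 1: −450a + 87b = −10.5.
Solving gives a = 0.05884, b = 0.18364.
Unit vector along 005° is (sin 5°, cos 5°) = (0.0872, 0.9962).
Slope in that direction = a·(0.0872) + b·(0.9962) = 0.18807.
Apparent dip = arctan|0.18807| = 10.7° (true dip is 10.9°, so apparent ≤ true as expected).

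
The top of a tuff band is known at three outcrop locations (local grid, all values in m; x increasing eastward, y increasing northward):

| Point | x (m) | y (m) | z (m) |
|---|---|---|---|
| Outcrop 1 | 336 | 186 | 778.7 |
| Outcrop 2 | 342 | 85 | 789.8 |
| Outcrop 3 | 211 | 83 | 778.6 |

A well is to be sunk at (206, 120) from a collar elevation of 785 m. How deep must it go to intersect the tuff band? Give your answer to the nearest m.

Two edge vectors: Outcrop 1→Outcrop 2 = (6, -101, 11.1), Outcrop 1→Outcrop 3 = (-125, -103, -0.1).
Normal n = (Outcrop 1→Outcrop 2) × (Outcrop 1→Outcrop 3) = (1153.4, -1386.9, -13243).
So ∂z/∂x = −n_x/n_z = 0.08710 and ∂z/∂y = −n_y/n_z = −0.10473.
Intercept c from Outcrop 1: 778.7 − 29.26 + 19.48 = 768.92.
At (206, 120): z_contact = 17.9 − 12.6 + 768.92 = 774.3 m.
Depth below ground = 785 − 774.3 = 11 m.

11 m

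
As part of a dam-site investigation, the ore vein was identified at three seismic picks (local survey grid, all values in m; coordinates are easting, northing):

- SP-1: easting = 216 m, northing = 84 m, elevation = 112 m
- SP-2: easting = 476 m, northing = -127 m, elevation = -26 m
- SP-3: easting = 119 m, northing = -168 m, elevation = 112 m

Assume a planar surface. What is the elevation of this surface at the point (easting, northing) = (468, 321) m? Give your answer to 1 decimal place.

47.0 m

Let the plane be z = a·easting + b·northing + c.
SP-2−SP-1: 260a − 211b = −138;  SP-3−SP-1: −97a − 252b = 0.
Solving gives a = −0.40443, b = 0.15567.
Then c = 112 − a·216 − b·84 = 186.28.
At (468, 321): z = −189.3 + 50.0 + 186.28 = 47.0 m.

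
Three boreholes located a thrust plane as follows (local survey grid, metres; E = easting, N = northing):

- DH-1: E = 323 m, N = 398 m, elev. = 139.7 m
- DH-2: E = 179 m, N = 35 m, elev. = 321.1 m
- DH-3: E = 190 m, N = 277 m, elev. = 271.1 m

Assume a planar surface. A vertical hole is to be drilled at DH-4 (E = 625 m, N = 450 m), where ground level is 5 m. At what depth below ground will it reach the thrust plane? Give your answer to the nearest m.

Let the plane be z = a·E + b·N + c.
DH-2−DH-1: −144a − 363b = 181.4;  DH-3−DH-1: −133a − 121b = 131.4.
Solving gives a = −0.83451, b = −0.16868.
Then c = 139.7 − a·323 − b·398 = 476.38.
At (625, 450): z_contact = −521.6 − 75.9 + 476.38 = -121.1 m.
Depth below ground = 5 − (-121.1) = 126 m.

126 m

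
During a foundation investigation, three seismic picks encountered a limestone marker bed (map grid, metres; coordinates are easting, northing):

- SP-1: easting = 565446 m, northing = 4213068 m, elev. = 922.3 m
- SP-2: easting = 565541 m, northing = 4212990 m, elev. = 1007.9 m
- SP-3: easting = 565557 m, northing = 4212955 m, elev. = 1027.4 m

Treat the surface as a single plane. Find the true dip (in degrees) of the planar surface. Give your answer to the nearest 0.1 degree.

Let the plane be z = a·easting + b·northing + c.
SP-2−SP-1: 95a − 78b = 85.6;  SP-3−SP-1: 111a − 113b = 105.1.
Solving gives a = 0.71016, b = −0.23250.
Gradient magnitude |∇z| = √(a² + b²) = √(0.50433 + 0.05406) = 0.74725.
True dip = arctan(0.74725) = 36.8°, dipping toward WNW (azimuth ≈ 288°).

36.8°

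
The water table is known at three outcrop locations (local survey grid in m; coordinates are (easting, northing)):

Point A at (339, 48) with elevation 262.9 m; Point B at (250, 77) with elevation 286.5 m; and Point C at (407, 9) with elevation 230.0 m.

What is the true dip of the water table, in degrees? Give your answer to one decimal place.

41.4°

Let the plane be z = a·E + b·N + c.
Point B−Point A: −89a + 29b = 23.6;  Point C−Point A: 68a − 39b = −32.9.
Solving gives a = 0.02248, b = 0.88279.
Gradient magnitude |∇z| = √(a² + b²) = √(0.00051 + 0.77932) = 0.88307.
True dip = arctan(0.88307) = 41.4°, dipping toward S (azimuth ≈ 181°).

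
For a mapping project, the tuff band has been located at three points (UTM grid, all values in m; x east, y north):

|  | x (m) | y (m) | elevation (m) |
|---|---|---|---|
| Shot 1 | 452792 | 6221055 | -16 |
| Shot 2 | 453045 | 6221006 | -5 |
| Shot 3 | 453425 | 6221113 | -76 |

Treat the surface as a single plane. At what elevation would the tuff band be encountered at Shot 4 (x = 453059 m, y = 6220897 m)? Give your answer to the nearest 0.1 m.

Let the plane be z = a·x + b·y + c.
Shot 2−Shot 1: 253a − 49b = 11;  Shot 3−Shot 1: 633a + 58b = −60.
Solving gives a = −0.050381913, b = −0.484624981.
Then c = -16 − a·452792 − b·6221055 = 3037675.19.
At (453059, 6220897): z = −22826.0 − 3014802.1 + 3037675.19 = 47.1 m.

47.1 m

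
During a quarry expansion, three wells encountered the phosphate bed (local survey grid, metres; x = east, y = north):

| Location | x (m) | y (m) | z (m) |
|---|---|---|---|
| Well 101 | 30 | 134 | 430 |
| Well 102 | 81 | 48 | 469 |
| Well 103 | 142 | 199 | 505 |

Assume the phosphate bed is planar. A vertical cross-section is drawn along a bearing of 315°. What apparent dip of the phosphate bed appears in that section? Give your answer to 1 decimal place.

27.5°

Two edge vectors: Well 101→Well 102 = (51, -86, 39), Well 101→Well 103 = (112, 65, 75).
Normal n = (Well 101→Well 102) × (Well 101→Well 103) = (-8985, 543, 12947).
So ∂z/∂x = −n_x/n_z = 0.69398 and ∂z/∂y = −n_y/n_z = −0.04194.
Unit vector along 315° is (sin 315°, cos 315°) = (-0.7071, 0.7071).
Slope in that direction = a·(-0.7071) + b·(0.7071) = −0.52038.
Apparent dip = arctan|0.52038| = 27.5° (true dip is 34.8°, so apparent ≤ true as expected).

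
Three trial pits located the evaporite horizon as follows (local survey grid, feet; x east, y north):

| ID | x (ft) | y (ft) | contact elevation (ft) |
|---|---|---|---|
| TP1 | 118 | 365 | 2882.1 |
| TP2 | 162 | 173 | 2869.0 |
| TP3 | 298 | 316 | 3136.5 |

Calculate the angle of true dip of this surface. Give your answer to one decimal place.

Two edge vectors: TP1→TP2 = (44, -192, -13.1), TP1→TP3 = (180, -49, 254.4).
Normal n = (TP1→TP2) × (TP1→TP3) = (-49486.7, -13551.6, 32404).
So ∂z/∂x = −n_x/n_z = 1.52718 and ∂z/∂y = −n_y/n_z = 0.41821.
Gradient magnitude |∇z| = √(a² + b²) = √(2.33227 + 0.17490) = 1.58341.
True dip = arctan(1.58341) = 57.7°, dipping toward WSW (azimuth ≈ 255°).

57.7°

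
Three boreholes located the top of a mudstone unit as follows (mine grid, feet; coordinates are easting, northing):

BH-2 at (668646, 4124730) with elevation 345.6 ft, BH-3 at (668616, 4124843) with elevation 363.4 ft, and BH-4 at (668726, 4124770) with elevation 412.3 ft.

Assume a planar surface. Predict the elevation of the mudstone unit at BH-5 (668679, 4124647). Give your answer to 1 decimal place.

339.8 ft

Two edge vectors: BH-2→BH-3 = (-30, 113, 17.8), BH-2→BH-4 = (80, 40, 66.7).
Normal n = (BH-2→BH-3) × (BH-2→BH-4) = (6825.1, 3425, -10240).
So ∂z/∂easting = −n_x/n_z = 0.666513672 and ∂z/∂northing = −n_y/n_z = 0.334472656.
Intercept c from BH-2: 345.6 − 445661.70 − 1379609.40 = −1824925.50.
At (668679, 4124647): z = 445683.7 + 1379581.6 − 1824925.50 = 339.8 ft.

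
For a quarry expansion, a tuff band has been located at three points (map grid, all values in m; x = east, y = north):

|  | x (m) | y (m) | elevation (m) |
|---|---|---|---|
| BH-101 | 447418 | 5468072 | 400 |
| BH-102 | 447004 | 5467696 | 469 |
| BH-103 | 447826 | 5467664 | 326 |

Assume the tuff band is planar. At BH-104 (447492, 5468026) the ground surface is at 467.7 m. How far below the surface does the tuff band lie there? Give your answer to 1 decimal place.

Let the plane be z = a·x + b·y + c.
BH-102−BH-101: −414a − 376b = 69;  BH-103−BH-101: 408a − 408b = −74.
Solving gives a = −0.173665922, b = 0.007706627.
Then c = 400 − a·447418 − b·5468072 = 35960.87.
At (447492, 5468026): z_contact = −77714.11 + 42140.04 + 35960.87 = 386.79 m.
Depth below ground = 467.7 − 386.79 = 80.9 m.

80.9 m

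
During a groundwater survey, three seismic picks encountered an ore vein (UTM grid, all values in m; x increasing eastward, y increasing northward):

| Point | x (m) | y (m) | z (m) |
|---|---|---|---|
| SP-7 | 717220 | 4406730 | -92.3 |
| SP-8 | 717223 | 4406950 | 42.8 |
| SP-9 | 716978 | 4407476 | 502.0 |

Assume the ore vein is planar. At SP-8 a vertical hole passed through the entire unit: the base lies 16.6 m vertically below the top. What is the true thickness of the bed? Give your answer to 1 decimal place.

12.8 m

Two edge vectors: SP-7→SP-8 = (3, 220, 135.1), SP-7→SP-9 = (-242, 746, 594.3).
Normal n = (SP-7→SP-8) × (SP-7→SP-9) = (29961.4, -34477.1, 55478).
So ∂z/∂x = −n_x/n_z = −0.54006 and ∂z/∂y = −n_y/n_z = 0.62146.
|∇z| = √(a²+b²) = 0.82333, so dip δ = arctan(0.82333) = 39.47°.
True thickness = vertical thickness × cos δ = 16.6 × cos 39.47° = 12.8 m.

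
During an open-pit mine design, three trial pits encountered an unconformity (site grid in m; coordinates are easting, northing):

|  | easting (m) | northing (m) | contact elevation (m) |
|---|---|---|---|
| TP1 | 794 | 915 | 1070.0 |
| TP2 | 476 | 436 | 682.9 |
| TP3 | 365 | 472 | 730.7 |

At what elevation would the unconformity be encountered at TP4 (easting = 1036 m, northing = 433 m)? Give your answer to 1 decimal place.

Two edge vectors: TP1→TP2 = (-318, -479, -387.1), TP1→TP3 = (-429, -443, -339.3).
Normal n = (TP1→TP2) × (TP1→TP3) = (-8960.6, 58168.5, -64617).
So ∂z/∂easting = −n_x/n_z = −0.138672 and ∂z/∂northing = −n_y/n_z = 0.900204.
Intercept c from TP1: 1070 + 110.11 − 823.69 = 356.42.
At (1036, 433): z = −143.7 + 389.8 + 356.42 = 602.5 m.

602.5 m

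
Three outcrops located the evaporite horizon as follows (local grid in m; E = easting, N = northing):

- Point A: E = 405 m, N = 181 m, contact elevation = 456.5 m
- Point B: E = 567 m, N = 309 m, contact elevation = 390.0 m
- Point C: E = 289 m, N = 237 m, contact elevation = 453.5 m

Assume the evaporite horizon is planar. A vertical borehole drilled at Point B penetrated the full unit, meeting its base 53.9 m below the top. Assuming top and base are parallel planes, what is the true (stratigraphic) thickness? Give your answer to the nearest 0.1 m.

50.5 m

Two edge vectors: Point A→Point B = (162, 128, -66.5), Point A→Point C = (-116, 56, -3).
Normal n = (Point A→Point B) × (Point A→Point C) = (3340, 8200, 23920).
So ∂z/∂E = −n_x/n_z = −0.13963 and ∂z/∂N = −n_y/n_z = −0.34281.
|∇z| = √(a²+b²) = 0.37016, so dip δ = arctan(0.37016) = 20.31°.
True thickness = vertical thickness × cos δ = 53.9 × cos 20.31° = 50.5 m.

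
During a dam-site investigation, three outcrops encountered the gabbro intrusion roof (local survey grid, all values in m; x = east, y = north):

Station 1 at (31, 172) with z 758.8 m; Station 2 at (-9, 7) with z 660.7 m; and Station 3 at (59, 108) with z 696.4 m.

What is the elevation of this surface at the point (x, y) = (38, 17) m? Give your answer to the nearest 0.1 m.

Let the plane be z = a·x + b·y + c.
Station 2−Station 1: −40a − 165b = −98.1;  Station 3−Station 1: 28a − 64b = −62.4.
Solving gives a = −0.55955, b = 0.73019.
Then c = 758.8 − a·31 − b·172 = 650.55.
At (38, 17): z = −21.3 + 12.4 + 650.55 = 641.7 m.

641.7 m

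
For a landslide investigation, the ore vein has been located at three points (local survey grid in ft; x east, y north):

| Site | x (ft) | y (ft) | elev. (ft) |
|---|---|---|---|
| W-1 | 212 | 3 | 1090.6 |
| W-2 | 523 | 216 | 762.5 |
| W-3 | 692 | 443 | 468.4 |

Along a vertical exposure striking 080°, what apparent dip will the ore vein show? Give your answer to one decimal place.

27.4°

Let the plane be z = a·x + b·y + c.
W-2−W-1: 311a + 213b = −328.1;  W-3−W-1: 480a + 440b = −622.2.
Solving gives a = −0.34206, b = −1.04093.
Unit vector along 080° is (sin 80°, cos 80°) = (0.9848, 0.1736).
Slope in that direction = a·(0.9848) + b·(0.1736) = −0.51762.
Apparent dip = arctan|0.51762| = 27.4° (true dip is 47.6°, so apparent ≤ true as expected).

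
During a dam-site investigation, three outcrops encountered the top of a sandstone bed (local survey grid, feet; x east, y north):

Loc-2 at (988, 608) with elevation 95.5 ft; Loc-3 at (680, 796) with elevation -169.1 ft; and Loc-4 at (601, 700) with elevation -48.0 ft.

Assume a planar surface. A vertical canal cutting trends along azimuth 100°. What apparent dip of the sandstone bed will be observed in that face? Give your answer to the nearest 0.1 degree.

16.0°

Two edge vectors: Loc-2→Loc-3 = (-308, 188, -264.6), Loc-2→Loc-4 = (-387, 92, -143.5).
Normal n = (Loc-2→Loc-3) × (Loc-2→Loc-4) = (-2634.8, 58202.2, 44420).
So ∂z/∂x = −n_x/n_z = 0.05932 and ∂z/∂y = −n_y/n_z = −1.31027.
Unit vector along 100° is (sin 100°, cos 100°) = (0.9848, -0.1736).
Slope in that direction = a·(0.9848) + b·(-0.1736) = 0.28594.
Apparent dip = arctan|0.28594| = 16.0° (true dip is 52.7°, so apparent ≤ true as expected).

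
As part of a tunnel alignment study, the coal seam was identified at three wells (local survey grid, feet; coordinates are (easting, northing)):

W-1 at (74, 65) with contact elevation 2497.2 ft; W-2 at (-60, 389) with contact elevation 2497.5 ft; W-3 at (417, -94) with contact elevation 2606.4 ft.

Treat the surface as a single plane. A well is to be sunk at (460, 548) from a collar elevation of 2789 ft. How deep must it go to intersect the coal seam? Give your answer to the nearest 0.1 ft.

60.3 ft

Two edge vectors: W-1→W-2 = (-134, 324, 0.3), W-1→W-3 = (343, -159, 109.2).
Normal n = (W-1→W-2) × (W-1→W-3) = (35428.5, 14735.7, -89826).
So ∂z/∂E = −n_x/n_z = 0.39441 and ∂z/∂N = −n_y/n_z = 0.16405.
Intercept c from W-1: 2497.2 − 29.19 − 10.66 = 2457.35.
At (460, 548): z_contact = 181.43 + 89.90 + 2457.35 = 2728.68 ft.
Depth below ground = 2789 − 2728.68 = 60.3 ft.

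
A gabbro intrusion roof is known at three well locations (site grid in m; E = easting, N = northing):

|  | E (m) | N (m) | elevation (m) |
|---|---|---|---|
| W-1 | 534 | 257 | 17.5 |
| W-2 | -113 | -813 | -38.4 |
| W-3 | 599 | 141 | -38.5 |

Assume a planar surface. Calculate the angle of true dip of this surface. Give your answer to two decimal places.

Two edge vectors: W-1→W-2 = (-647, -1070, -55.9), W-1→W-3 = (65, -116, -56).
Normal n = (W-1→W-2) × (W-1→W-3) = (53435.6, -39865.5, 144602).
So ∂z/∂E = −n_x/n_z = −0.36954 and ∂z/∂N = −n_y/n_z = 0.27569.
Gradient magnitude |∇z| = √(a² + b²) = √(0.13656 + 0.07601) = 0.46104.
True dip = arctan(0.46104) = 24.75°, dipping toward SE (azimuth ≈ 127°).

24.75°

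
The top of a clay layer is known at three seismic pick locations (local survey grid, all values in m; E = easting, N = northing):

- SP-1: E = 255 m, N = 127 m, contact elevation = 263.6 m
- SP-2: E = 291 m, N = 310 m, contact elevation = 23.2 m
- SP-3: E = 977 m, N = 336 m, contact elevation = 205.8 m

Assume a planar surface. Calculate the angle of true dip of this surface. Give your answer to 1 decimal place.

54.7°

Two edge vectors: SP-1→SP-2 = (36, 183, -240.4), SP-1→SP-3 = (722, 209, -57.8).
Normal n = (SP-1→SP-2) × (SP-1→SP-3) = (39666.2, -171488, -124602).
So ∂z/∂E = −n_x/n_z = 0.31834 and ∂z/∂N = −n_y/n_z = −1.37629.
Gradient magnitude |∇z| = √(a² + b²) = √(0.10134 + 1.89416) = 1.41262.
True dip = arctan(1.41262) = 54.7°, dipping toward NNW (azimuth ≈ 347°).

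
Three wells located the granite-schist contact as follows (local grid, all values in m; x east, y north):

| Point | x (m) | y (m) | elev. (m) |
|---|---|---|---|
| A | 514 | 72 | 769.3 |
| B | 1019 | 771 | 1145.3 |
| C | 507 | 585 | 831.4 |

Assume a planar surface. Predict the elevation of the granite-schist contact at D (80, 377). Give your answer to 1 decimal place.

Two edge vectors: A→B = (505, 699, 376), A→C = (-7, 513, 62.1).
Normal n = (A→B) × (A→C) = (-149480.1, -33992.5, 263958).
So ∂z/∂x = −n_x/n_z = 0.566303 and ∂z/∂y = −n_y/n_z = 0.128780.
Intercept c from A: 769.3 − 291.08 − 9.27 = 468.95.
At (80, 377): z = 45.3 + 48.6 + 468.95 = 562.8 m.

562.8 m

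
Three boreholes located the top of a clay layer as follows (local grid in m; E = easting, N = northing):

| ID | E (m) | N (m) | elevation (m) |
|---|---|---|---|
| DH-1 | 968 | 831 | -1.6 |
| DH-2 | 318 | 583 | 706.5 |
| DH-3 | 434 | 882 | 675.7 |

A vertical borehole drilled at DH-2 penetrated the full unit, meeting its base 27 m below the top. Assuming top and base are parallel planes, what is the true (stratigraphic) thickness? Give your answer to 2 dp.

16.56 m

Let the plane be z = a·E + b·N + c.
DH-2−DH-1: −650a − 248b = 708.1;  DH-3−DH-1: −534a + 51b = 677.3.
Solving gives a = −1.23252, b = 0.37516.
|∇z| = √(a²+b²) = 1.28835, so dip δ = arctan(1.28835) = 52.18°.
True thickness = vertical thickness × cos δ = 27 × cos 52.18° = 16.56 m.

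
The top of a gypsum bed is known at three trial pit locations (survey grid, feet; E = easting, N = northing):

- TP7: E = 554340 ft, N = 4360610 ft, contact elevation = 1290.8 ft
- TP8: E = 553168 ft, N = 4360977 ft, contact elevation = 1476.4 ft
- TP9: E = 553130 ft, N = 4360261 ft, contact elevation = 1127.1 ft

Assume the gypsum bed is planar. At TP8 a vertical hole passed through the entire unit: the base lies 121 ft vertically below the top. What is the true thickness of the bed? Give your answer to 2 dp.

Two edge vectors: TP7→TP8 = (-1172, 367, 185.6), TP7→TP9 = (-1210, -349, -163.7).
Normal n = (TP7→TP8) × (TP7→TP9) = (4696.5, -416432.4, 853098).
So ∂z/∂E = −n_x/n_z = −0.00551 and ∂z/∂N = −n_y/n_z = 0.48814.
|∇z| = √(a²+b²) = 0.48817, so dip δ = arctan(0.48817) = 26.02°.
True thickness = vertical thickness × cos δ = 121 × cos 26.02° = 108.74 ft.

108.74 ft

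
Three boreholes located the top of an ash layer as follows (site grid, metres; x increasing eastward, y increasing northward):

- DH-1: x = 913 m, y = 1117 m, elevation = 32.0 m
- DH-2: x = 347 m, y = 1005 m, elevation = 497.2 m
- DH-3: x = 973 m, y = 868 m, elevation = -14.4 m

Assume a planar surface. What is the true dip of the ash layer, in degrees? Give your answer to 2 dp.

39.34°

Two edge vectors: DH-1→DH-2 = (-566, -112, 465.2), DH-1→DH-3 = (60, -249, -46.4).
Normal n = (DH-1→DH-2) × (DH-1→DH-3) = (121031.6, 1649.6, 147654).
So ∂z/∂x = −n_x/n_z = −0.81970 and ∂z/∂y = −n_y/n_z = −0.01117.
Gradient magnitude |∇z| = √(a² + b²) = √(0.67190 + 0.00012) = 0.81977.
True dip = arctan(0.81977) = 39.34°, dipping toward E (azimuth ≈ 089°).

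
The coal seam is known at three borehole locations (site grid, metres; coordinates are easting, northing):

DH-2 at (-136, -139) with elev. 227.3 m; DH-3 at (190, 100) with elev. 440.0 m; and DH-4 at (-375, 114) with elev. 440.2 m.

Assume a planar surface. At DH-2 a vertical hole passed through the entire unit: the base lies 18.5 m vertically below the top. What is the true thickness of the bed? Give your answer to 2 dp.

Let the plane be z = a·easting + b·northing + c.
DH-3−DH-2: 326a + 239b = 212.7;  DH-4−DH-2: −239a + 253b = 212.9.
Solving gives a = 0.02099, b = 0.86133.
|∇z| = √(a²+b²) = 0.86158, so dip δ = arctan(0.86158) = 40.75°.
True thickness = vertical thickness × cos δ = 18.5 × cos 40.75° = 14.02 m.

14.02 m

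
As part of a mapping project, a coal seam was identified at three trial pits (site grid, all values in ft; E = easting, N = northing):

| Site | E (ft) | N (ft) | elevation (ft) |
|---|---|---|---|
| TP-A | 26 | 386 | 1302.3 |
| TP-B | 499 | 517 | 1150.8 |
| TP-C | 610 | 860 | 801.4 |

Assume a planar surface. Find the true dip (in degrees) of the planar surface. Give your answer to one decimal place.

Let the plane be z = a·E + b·N + c.
TP-B−TP-A: 473a + 131b = −151.5;  TP-C−TP-A: 584a + 474b = −500.9.
Solving gives a = −0.04193, b = −1.00509.
Gradient magnitude |∇z| = √(a² + b²) = √(0.00176 + 1.01020) = 1.00596.
True dip = arctan(1.00596) = 45.2°, dipping toward N (azimuth ≈ 002°).

45.2°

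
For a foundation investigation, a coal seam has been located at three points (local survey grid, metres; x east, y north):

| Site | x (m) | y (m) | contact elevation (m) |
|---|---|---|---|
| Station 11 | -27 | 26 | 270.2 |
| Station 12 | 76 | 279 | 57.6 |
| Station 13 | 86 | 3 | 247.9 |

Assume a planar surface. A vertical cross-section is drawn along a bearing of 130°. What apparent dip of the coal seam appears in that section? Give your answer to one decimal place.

10.8°

Let the plane be z = a·x + b·y + c.
Station 12−Station 11: 103a + 253b = −212.6;  Station 13−Station 11: 113a − 23b = −22.3.
Solving gives a = −0.34019, b = −0.70182.
Unit vector along 130° is (sin 130°, cos 130°) = (0.7660, -0.6428).
Slope in that direction = a·(0.7660) + b·(-0.6428) = 0.19052.
Apparent dip = arctan|0.19052| = 10.8° (true dip is 38.0°, so apparent ≤ true as expected).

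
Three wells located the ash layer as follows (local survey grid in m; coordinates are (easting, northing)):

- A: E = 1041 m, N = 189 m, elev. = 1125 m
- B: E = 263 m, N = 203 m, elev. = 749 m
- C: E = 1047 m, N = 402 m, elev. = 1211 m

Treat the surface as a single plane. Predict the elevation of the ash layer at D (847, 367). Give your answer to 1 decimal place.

1099.3 m

Two edge vectors: A→B = (-778, 14, -376), A→C = (6, 213, 86).
Normal n = (A→B) × (A→C) = (81292, 64652, -165798).
So ∂z/∂E = −n_x/n_z = 0.490307 and ∂z/∂N = −n_y/n_z = 0.389944.
Intercept c from A: 1125 − 510.41 − 73.70 = 540.89.
At (847, 367): z = 415.3 + 143.1 + 540.89 = 1099.3 m.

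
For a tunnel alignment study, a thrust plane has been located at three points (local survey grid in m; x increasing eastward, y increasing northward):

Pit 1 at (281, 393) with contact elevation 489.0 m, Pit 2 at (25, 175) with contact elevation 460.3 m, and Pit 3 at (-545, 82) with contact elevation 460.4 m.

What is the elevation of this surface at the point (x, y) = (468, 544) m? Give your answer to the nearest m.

509 m

Let the plane be z = a·x + b·y + c.
Pit 2−Pit 1: −256a − 218b = −28.7;  Pit 3−Pit 1: −826a − 311b = −28.6.
Solving gives a = −0.02679, b = 0.16311.
Then c = 489 − a·281 − b·393 = 432.43.
At (468, 544): z = −12.5 + 88.7 + 432.43 = 508.6 m.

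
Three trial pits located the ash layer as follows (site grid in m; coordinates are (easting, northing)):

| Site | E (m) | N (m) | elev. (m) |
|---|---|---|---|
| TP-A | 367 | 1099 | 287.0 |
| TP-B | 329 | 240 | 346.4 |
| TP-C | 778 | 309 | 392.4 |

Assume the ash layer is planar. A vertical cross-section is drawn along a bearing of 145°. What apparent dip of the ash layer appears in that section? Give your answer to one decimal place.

Two edge vectors: TP-A→TP-B = (-38, -859, 59.4), TP-A→TP-C = (411, -790, 105.4).
Normal n = (TP-A→TP-B) × (TP-A→TP-C) = (-43612.6, 28418.6, 383069).
So ∂z/∂E = −n_x/n_z = 0.11385 and ∂z/∂N = −n_y/n_z = −0.07419.
Unit vector along 145° is (sin 145°, cos 145°) = (0.5736, -0.8192).
Slope in that direction = a·(0.5736) + b·(-0.8192) = 0.12607.
Apparent dip = arctan|0.12607| = 7.2° (true dip is 7.7°, so apparent ≤ true as expected).

7.2°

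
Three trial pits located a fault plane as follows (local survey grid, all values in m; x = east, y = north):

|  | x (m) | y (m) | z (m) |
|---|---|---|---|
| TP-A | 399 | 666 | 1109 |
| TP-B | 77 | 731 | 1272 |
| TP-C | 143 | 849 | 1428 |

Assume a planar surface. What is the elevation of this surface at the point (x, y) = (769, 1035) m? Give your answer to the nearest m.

Let the plane be z = a·x + b·y + c.
TP-B−TP-A: −322a + 65b = 163;  TP-C−TP-A: −256a + 183b = 319.
Solving gives a = −0.21506, b = 1.44232.
Then c = 1109 − a·399 − b·666 = 234.22.
At (769, 1035): z = −165.4 + 1492.8 + 234.22 = 1561.6 m.

1562 m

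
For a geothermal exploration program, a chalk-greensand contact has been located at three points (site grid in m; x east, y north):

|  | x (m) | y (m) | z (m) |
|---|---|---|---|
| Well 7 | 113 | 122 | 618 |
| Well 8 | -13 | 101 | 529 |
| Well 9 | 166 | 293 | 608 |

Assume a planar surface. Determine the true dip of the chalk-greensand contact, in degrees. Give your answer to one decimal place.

39.0°

Two edge vectors: Well 7→Well 8 = (-126, -21, -89), Well 7→Well 9 = (53, 171, -10).
Normal n = (Well 7→Well 8) × (Well 7→Well 9) = (15429, -5977, -20433).
So ∂z/∂x = −n_x/n_z = 0.75510 and ∂z/∂y = −n_y/n_z = −0.29252.
Gradient magnitude |∇z| = √(a² + b²) = √(0.57018 + 0.08557) = 0.80978.
True dip = arctan(0.80978) = 39.0°, dipping toward WNW (azimuth ≈ 291°).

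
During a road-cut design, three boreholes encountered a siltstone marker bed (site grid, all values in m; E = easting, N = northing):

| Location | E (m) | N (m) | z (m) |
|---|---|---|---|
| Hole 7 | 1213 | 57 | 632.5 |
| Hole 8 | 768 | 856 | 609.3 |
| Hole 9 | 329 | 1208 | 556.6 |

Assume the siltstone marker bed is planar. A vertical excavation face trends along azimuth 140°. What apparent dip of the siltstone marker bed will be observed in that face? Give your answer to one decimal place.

Two edge vectors: Hole 7→Hole 8 = (-445, 799, -23.2), Hole 7→Hole 9 = (-884, 1151, -75.9).
Normal n = (Hole 7→Hole 8) × (Hole 7→Hole 9) = (-33940.9, -13266.7, 194121).
So ∂z/∂E = −n_x/n_z = 0.17484 and ∂z/∂N = −n_y/n_z = 0.06834.
Unit vector along 140° is (sin 140°, cos 140°) = (0.6428, -0.7660).
Slope in that direction = a·(0.6428) + b·(-0.7660) = 0.06003.
Apparent dip = arctan|0.06003| = 3.4° (true dip is 10.6°, so apparent ≤ true as expected).

3.4°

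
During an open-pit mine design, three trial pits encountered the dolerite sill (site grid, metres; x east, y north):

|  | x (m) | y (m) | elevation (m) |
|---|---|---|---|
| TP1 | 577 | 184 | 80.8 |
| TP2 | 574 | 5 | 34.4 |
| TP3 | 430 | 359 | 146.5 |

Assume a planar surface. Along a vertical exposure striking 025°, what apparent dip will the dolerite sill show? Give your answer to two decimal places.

Let the plane be z = a·x + b·y + c.
TP2−TP1: −3a − 179b = −46.4;  TP3−TP1: −147a + 175b = 65.7.
Solving gives a = −0.13564, b = 0.26149.
Unit vector along 025° is (sin 25°, cos 25°) = (0.4226, 0.9063).
Slope in that direction = a·(0.4226) + b·(0.9063) = 0.17967.
Apparent dip = arctan|0.17967| = 10.19° (true dip is 16.4°, so apparent ≤ true as expected).

10.19°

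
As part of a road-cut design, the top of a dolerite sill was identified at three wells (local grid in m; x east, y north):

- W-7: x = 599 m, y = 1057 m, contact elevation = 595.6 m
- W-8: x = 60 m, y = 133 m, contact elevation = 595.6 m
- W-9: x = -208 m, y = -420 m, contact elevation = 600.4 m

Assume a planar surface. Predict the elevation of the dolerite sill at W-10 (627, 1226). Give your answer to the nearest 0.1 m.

589.4 m

Two edge vectors: W-7→W-8 = (-539, -924, 0), W-7→W-9 = (-807, -1477, 4.8).
Normal n = (W-7→W-8) × (W-7→W-9) = (-4435.2, 2587.2, 50435).
So ∂z/∂x = −n_x/n_z = 0.087939 and ∂z/∂y = −n_y/n_z = −0.051298.
Intercept c from W-7: 595.6 − 52.68 + 54.22 = 597.15.
At (627, 1226): z = 55.1 − 62.9 + 597.15 = 589.4 m.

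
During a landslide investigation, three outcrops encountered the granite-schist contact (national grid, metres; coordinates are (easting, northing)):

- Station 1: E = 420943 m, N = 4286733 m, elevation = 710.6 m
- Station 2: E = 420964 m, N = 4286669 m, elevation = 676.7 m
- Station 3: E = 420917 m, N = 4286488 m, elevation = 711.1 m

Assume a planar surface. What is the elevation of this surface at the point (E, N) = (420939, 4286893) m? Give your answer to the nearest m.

736 m

Two edge vectors: Station 1→Station 2 = (21, -64, -33.9), Station 1→Station 3 = (-26, -245, 0.5).
Normal n = (Station 1→Station 2) × (Station 1→Station 3) = (-8337.5, 870.9, -6809).
So ∂z/∂E = −n_x/n_z = −1.22448230 and ∂z/∂N = −n_y/n_z = 0.12790424.
Intercept c from Station 1: 710.6 + 515437.25 − 548291.35 = −32143.49.
At (420939, 4286893): z = −515432.4 + 548311.8 − 32143.49 = 736.0 m.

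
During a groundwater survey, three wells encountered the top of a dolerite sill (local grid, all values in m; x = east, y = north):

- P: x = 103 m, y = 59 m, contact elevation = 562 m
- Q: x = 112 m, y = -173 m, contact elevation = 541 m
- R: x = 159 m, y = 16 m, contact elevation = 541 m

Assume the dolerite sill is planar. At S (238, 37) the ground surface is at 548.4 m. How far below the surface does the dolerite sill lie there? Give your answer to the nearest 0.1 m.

Let the plane be z = a·x + b·y + c.
Q−P: 9a − 232b = −21;  R−P: 56a − 43b = −21.
Solving gives a = −0.31488, b = 0.07830.
Then c = 562 − a·103 − b·59 = 589.81.
At (238, 37): z_contact = −74.94 + 2.90 + 589.81 = 517.77 m.
Depth below ground = 548.4 − 517.77 = 30.6 m.

30.6 m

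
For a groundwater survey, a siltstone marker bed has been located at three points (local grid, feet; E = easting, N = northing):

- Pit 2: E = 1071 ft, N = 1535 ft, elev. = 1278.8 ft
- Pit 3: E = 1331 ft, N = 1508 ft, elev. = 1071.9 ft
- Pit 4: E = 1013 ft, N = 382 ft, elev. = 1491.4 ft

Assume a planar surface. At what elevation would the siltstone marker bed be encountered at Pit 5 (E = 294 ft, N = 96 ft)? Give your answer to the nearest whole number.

Two edge vectors: Pit 2→Pit 3 = (260, -27, -206.9), Pit 2→Pit 4 = (-58, -1153, 212.6).
Normal n = (Pit 2→Pit 3) × (Pit 2→Pit 4) = (-244295.9, -43275.8, -301346).
So ∂z/∂E = −n_x/n_z = −0.81068 and ∂z/∂N = −n_y/n_z = −0.14361.
Intercept c from Pit 2: 1278.8 + 868.24 + 220.44 = 2367.48.
At (294, 96): z = −238.3 − 13.8 + 2367.48 = 2115.4 ft.

2115 ft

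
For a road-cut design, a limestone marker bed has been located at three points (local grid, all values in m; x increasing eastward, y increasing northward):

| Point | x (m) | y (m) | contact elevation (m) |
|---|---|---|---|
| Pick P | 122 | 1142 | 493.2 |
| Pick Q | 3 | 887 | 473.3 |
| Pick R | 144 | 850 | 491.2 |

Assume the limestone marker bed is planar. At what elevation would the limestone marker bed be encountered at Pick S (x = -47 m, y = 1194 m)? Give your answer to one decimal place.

Let the plane be z = a·x + b·y + c.
Pick Q−Pick P: −119a − 255b = −19.9;  Pick R−Pick P: 22a − 292b = −2.
Solving gives a = 0.131344, b = 0.016745.
Then c = 493.2 − a·122 − b·1142 = 458.05.
At (-47, 1194): z = −6.2 + 20.0 + 458.05 = 471.9 m.

471.9 m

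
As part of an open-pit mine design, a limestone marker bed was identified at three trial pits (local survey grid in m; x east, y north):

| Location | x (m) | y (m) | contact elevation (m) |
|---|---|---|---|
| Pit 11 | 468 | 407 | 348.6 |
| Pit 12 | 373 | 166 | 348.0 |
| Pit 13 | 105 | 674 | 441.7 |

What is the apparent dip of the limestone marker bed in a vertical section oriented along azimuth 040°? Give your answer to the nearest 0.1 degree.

3.7°

Two edge vectors: Pit 11→Pit 12 = (-95, -241, -0.6), Pit 11→Pit 13 = (-363, 267, 93.1).
Normal n = (Pit 11→Pit 12) × (Pit 11→Pit 13) = (-22276.9, 9062.3, -112848).
So ∂z/∂x = −n_x/n_z = −0.19741 and ∂z/∂y = −n_y/n_z = 0.08031.
Unit vector along 040° is (sin 40°, cos 40°) = (0.6428, 0.7660).
Slope in that direction = a·(0.6428) + b·(0.7660) = −0.06537.
Apparent dip = arctan|0.06537| = 3.7° (true dip is 12.0°, so apparent ≤ true as expected).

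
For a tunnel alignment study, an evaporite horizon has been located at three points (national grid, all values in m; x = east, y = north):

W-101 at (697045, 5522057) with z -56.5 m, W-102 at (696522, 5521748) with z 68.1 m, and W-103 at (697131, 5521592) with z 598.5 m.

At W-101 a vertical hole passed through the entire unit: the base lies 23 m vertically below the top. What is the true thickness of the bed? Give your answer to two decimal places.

Let the plane be z = a·x + b·y + c.
W-102−W-101: −523a − 309b = 124.6;  W-103−W-101: 86a − 465b = 655.
Solving gives a = 0.53548, b = −1.30957.
|∇z| = √(a²+b²) = 1.41482, so dip δ = arctan(1.41482) = 54.75°.
True thickness = vertical thickness × cos δ = 23 × cos 54.75° = 13.28 m.

13.28 m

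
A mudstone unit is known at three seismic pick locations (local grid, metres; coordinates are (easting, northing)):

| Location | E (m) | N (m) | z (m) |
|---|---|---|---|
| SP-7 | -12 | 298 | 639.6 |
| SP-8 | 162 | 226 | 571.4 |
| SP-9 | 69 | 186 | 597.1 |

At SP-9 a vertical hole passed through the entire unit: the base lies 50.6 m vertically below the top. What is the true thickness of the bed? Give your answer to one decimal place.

Two edge vectors: SP-7→SP-8 = (174, -72, -68.2), SP-7→SP-9 = (81, -112, -42.5).
Normal n = (SP-7→SP-8) × (SP-7→SP-9) = (-4578.4, 1870.8, -13656).
So ∂z/∂E = −n_x/n_z = −0.33527 and ∂z/∂N = −n_y/n_z = 0.13699.
|∇z| = √(a²+b²) = 0.36218, so dip δ = arctan(0.36218) = 19.91°.
True thickness = vertical thickness × cos δ = 50.6 × cos 19.91° = 47.6 m.

47.6 m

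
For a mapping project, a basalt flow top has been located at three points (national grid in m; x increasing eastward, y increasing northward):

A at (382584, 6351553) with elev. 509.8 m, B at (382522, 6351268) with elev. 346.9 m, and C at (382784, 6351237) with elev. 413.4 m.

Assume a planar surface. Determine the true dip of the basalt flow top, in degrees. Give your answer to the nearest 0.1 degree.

30.7°

Let the plane be z = a·x + b·y + c.
B−A: −62a − 285b = −162.9;  C−A: 200a − 316b = −96.4.
Solving gives a = 0.31338, b = 0.50341.
Gradient magnitude |∇z| = √(a² + b²) = √(0.09821 + 0.25342) = 0.59298.
True dip = arctan(0.59298) = 30.7°, dipping toward SSW (azimuth ≈ 212°).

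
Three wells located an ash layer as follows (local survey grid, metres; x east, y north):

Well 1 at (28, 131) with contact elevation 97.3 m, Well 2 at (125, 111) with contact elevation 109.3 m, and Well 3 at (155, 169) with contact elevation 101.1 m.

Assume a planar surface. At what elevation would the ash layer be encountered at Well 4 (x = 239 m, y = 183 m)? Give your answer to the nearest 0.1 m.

Let the plane be z = a·x + b·y + c.
Well 2−Well 1: 97a − 20b = 12;  Well 3−Well 1: 127a + 38b = 3.8.
Solving gives a = 0.08545, b = −0.18558.
Then c = 97.3 − a·28 − b·131 = 119.22.
At (239, 183): z = 20.4 − 34.0 + 119.22 = 105.7 m.

105.7 m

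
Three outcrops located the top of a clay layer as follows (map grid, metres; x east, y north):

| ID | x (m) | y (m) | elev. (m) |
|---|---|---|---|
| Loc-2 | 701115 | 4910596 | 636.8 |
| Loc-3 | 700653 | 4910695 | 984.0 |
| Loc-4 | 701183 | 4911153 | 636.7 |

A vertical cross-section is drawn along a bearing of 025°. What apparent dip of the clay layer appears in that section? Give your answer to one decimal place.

Let the plane be z = a·x + b·y + c.
Loc-3−Loc-2: −462a + 99b = 347.2;  Loc-4−Loc-2: 68a + 557b = −0.1.
Solving gives a = −0.73239, b = 0.08923.
Unit vector along 025° is (sin 25°, cos 25°) = (0.4226, 0.9063).
Slope in that direction = a·(0.4226) + b·(0.9063) = −0.22865.
Apparent dip = arctan|0.22865| = 12.9° (true dip is 36.4°, so apparent ≤ true as expected).

12.9°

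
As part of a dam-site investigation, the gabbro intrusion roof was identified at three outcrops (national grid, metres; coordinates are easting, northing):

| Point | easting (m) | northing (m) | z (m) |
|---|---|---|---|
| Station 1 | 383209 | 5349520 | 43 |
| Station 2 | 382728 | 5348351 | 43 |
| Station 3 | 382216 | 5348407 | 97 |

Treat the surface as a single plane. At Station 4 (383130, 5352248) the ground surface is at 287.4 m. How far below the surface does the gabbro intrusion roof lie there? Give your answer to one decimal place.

Let the plane be z = a·easting + b·northing + c.
Station 2−Station 1: −481a − 1169b = 0;  Station 3−Station 1: −993a − 1113b = 54.
Solving gives a = −0.100926672, b = 0.041527570.
Then c = 43 − a·383209 − b·5349520 = −183433.56.
At (383130, 5352248): z_contact = −38668.04 + 222265.85 − 183433.56 = 164.26 m.
Depth below ground = 287.4 − 164.26 = 123.1 m.

123.1 m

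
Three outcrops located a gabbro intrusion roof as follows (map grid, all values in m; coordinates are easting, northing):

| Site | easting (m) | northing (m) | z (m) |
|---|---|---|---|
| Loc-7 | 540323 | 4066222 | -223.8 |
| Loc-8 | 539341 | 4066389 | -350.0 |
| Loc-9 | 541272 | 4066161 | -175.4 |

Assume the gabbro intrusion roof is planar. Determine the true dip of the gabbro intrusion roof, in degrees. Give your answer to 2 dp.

Let the plane be z = a·easting + b·northing + c.
Loc-8−Loc-7: −982a + 167b = −126.2;  Loc-9−Loc-7: 949a − 61b = 48.4.
Solving gives a = 0.00390, b = −0.73275.
Gradient magnitude |∇z| = √(a² + b²) = √(0.00002 + 0.53692) = 0.73276.
True dip = arctan(0.73276) = 36.23°, dipping toward N (azimuth ≈ 360°).

36.23°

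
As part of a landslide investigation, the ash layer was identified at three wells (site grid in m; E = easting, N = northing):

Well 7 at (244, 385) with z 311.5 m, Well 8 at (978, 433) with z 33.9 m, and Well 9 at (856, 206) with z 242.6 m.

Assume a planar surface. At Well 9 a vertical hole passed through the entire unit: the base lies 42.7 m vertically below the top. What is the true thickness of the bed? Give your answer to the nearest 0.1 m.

Let the plane be z = a·E + b·N + c.
Well 8−Well 7: 734a + 48b = −277.6;  Well 9−Well 7: 612a − 179b = −68.9.
Solving gives a = −0.32966, b = −0.74221.
|∇z| = √(a²+b²) = 0.81213, so dip δ = arctan(0.81213) = 39.08°.
True thickness = vertical thickness × cos δ = 42.7 × cos 39.08° = 33.1 m.

33.1 m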